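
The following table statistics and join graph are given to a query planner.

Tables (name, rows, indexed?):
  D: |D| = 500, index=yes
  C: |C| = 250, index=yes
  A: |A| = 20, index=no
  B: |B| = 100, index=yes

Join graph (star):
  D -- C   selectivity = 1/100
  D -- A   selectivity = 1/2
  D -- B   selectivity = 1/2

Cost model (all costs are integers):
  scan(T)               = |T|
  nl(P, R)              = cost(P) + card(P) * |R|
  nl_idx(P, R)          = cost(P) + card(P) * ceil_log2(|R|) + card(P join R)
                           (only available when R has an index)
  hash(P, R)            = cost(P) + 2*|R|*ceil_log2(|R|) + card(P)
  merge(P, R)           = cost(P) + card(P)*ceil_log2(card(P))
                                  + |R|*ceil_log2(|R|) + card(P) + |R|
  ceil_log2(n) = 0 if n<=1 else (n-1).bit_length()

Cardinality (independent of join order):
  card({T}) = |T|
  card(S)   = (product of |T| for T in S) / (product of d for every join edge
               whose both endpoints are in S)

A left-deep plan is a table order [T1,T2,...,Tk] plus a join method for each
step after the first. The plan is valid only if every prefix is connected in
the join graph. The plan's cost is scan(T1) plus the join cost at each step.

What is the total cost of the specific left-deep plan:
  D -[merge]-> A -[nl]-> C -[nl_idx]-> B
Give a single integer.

step 1: scan D: cost=500, card=500
step 2: join A via merge
    card(P join A) = 500*20/(2) = 5000
    cost = 500 + 500*9 + 20*5 + 500 + 20 = 5620
step 3: join C via nl
    card(P join C) = 5000*250/(100) = 12500
    cost = 5620 + 5000*250 = 1255620
step 4: join B via nl_idx
    card(P join B) = 12500*100/(2) = 625000
    cost = 1255620 + 12500*7 + 625000 = 1968120

1968120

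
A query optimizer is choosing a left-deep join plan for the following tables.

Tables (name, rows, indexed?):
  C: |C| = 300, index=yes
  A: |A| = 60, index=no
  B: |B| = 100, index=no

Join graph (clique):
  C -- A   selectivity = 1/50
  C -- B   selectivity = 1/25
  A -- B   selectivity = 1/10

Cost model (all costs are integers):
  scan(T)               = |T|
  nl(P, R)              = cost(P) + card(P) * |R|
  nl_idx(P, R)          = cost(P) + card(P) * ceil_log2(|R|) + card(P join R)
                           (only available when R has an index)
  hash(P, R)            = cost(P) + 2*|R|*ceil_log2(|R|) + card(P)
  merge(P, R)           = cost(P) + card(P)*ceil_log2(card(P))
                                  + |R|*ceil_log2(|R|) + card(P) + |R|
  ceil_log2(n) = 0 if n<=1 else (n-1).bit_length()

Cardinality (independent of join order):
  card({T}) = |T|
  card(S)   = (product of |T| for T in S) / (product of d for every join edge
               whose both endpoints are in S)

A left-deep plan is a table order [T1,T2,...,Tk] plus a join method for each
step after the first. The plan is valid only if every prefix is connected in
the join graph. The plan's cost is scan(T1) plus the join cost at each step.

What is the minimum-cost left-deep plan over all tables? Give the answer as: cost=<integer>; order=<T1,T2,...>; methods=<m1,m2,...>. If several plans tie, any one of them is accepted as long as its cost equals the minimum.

Selinger DP (subsets sized 1..n):
  {C}: scan cost=300, card=300
  {A}: scan cost=60, card=60
  {B}: scan cost=100, card=100
  {AC}: card=360; try (C,nl_idx)→960, (A,hash)→1320, (C,merge)→3480, (A,merge)→3720, (C,hash)→5520, (C,nl)→18060 …(+1); best=960 via (C,nl_idx)
  {BC}: card=1200; try (B,hash)→2000, (C,nl_idx)→2200, (C,merge)→3900, (B,merge)→4100, (C,hash)→5600, (C,nl)→30100 …(+1); best=2000 via (B,hash)
  {AB}: card=600; try (A,hash)→920, (B,merge)→1280, (A,merge)→1320, (B,hash)→1520, (B,nl)→6060, (A,nl)→6100; best=920 via (A,hash)
  {ABC}: card=144; try (B,hash)→2720, (A,hash)→3920, (B,merge)→5360, (C,nl_idx)→6464, (C,hash)→6920, (C,merge)→10520 …(+4); best=2720 via (B,hash)

cost=2720; order=A,C,B; methods=nl_idx,hash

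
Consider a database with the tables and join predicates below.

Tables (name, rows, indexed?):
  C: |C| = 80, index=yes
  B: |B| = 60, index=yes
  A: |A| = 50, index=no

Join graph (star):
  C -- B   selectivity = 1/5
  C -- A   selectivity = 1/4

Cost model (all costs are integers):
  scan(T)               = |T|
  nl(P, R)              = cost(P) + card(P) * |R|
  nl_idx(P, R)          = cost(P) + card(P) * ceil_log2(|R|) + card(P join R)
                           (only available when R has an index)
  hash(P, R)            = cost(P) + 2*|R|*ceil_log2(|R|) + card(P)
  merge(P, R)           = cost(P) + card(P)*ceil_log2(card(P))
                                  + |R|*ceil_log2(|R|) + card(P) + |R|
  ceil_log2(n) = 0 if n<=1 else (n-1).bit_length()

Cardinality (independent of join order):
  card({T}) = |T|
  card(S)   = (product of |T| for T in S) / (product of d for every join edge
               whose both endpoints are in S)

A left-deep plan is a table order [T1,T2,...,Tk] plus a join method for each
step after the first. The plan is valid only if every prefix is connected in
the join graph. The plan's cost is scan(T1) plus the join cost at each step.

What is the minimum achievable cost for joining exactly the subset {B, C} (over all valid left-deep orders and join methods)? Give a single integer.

880

Selinger DP over subsets of {B,C}:
  {C}: scan cost=80, card=80
  {B}: scan cost=60, card=60
  {BC}: card=960; try (B,hash)→880, (C,merge)→1120, (B,merge)→1140, (C,hash)→1240, (C,nl_idx)→1440, (B,nl_idx)→1520 …(+2); best=880 via (B,hash)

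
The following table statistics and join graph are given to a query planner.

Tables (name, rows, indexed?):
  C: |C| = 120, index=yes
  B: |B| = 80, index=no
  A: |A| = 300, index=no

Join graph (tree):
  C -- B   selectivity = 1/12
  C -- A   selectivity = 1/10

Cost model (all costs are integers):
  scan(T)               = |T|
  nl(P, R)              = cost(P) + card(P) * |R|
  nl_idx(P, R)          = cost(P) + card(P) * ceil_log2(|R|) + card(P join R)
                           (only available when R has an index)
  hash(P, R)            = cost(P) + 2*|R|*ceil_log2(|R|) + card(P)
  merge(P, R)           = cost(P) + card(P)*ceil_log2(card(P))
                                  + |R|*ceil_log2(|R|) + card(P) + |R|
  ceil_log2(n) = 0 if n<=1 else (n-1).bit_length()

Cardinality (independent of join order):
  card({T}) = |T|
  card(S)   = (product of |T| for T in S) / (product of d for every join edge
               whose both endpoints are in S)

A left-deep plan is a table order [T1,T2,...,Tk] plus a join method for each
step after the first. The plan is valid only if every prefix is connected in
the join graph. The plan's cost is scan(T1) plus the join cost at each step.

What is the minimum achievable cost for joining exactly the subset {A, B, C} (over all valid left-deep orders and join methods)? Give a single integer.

Selinger DP over subsets of {A,B,C}:
  {C}: scan cost=120, card=120
  {B}: scan cost=80, card=80
  {A}: scan cost=300, card=300
  {BC}: card=800; try (B,hash)→1360, (C,nl_idx)→1440, (C,merge)→1680, (B,merge)→1720, (C,hash)→1840, (C,nl)→9680 …(+1); best=1360 via (B,hash)
  {AC}: card=3600; try (C,hash)→2280, (A,merge)→4080, (C,merge)→4260, (A,hash)→5640, (C,nl_idx)→6000, (A,nl)→36120 …(+1); best=2280 via (C,hash)
  {ABC}: card=24000; try (B,hash)→7000, (A,hash)→7560, (A,merge)→13160, (B,merge)→49720, (A,nl)→241360, (B,nl)→290280; best=7000 via (B,hash)

7000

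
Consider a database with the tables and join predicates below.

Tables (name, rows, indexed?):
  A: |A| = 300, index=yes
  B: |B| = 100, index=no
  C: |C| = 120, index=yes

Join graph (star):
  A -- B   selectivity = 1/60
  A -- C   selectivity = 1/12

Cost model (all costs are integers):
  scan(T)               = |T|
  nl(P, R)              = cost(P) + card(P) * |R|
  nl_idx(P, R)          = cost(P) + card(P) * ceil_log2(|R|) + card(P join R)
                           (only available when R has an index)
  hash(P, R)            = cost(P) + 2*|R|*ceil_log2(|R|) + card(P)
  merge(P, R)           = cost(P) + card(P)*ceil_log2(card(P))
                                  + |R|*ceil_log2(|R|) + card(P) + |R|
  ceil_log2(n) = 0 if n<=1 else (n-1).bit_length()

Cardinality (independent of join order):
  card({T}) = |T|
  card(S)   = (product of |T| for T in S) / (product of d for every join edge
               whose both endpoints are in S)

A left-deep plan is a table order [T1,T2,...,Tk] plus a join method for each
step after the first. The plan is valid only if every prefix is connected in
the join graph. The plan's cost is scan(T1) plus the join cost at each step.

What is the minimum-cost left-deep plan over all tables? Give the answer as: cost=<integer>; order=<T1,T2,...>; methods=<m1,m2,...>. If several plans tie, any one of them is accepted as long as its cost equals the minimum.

Selinger DP (subsets sized 1..n):
  {A}: scan cost=300, card=300
  {B}: scan cost=100, card=100
  {C}: scan cost=120, card=120
  {AB}: card=500; try (A,nl_idx)→1500, (B,hash)→2000, (A,merge)→3900, (B,merge)→4100, (A,hash)→5600, (A,nl)→30100 …(+1); best=1500 via (A,nl_idx)
  {AC}: card=3000; try (C,hash)→2280, (A,merge)→4080, (A,nl_idx)→4200, (C,merge)→4260, (C,nl_idx)→5400, (A,hash)→5640 …(+2); best=2280 via (C,hash)
  {ABC}: card=5000; try (C,hash)→3680, (B,hash)→6680, (C,merge)→7460, (C,nl_idx)→10000, (B,merge)→42080, (C,nl)→61500 …(+1); best=3680 via (C,hash)

cost=3680; order=B,A,C; methods=nl_idx,hash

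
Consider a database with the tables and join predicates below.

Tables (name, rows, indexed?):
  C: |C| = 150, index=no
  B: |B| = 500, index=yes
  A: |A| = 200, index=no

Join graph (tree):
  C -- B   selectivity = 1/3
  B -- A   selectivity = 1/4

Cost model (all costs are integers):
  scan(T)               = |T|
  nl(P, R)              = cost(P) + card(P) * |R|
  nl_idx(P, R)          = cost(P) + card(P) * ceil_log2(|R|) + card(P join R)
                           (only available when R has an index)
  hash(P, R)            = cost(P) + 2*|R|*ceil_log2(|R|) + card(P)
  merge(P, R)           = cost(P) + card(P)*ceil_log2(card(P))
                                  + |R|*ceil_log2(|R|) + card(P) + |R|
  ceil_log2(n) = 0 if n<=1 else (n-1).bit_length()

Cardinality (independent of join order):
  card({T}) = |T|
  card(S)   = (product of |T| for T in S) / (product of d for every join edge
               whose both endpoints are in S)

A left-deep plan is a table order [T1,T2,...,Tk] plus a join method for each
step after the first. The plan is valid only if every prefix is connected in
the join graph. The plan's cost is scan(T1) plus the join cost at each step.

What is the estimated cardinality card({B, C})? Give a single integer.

Tables in S: B(500), C(150)
Edges inside S: C-B(d=3)
numerator = 500 * 150 = 75000
denominator = 3 = 3
card(S) = 75000 / 3 = 25000

25000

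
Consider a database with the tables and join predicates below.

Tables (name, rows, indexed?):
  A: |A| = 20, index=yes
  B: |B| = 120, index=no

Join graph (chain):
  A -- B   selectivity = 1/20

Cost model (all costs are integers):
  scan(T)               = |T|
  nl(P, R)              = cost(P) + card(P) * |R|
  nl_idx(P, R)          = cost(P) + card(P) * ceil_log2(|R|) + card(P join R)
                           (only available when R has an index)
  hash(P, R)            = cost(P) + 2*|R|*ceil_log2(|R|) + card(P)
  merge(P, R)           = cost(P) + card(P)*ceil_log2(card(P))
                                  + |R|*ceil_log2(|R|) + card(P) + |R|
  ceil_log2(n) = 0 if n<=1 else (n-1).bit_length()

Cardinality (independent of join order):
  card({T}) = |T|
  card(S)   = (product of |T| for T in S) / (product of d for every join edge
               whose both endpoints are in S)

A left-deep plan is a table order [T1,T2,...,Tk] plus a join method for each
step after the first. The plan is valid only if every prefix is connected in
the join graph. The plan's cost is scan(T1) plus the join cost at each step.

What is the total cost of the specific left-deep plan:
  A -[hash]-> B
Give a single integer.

step 1: scan A: cost=20, card=20
step 2: join B via hash
    card(P join B) = 20*120/(20) = 120
    cost = 20 + 2*120*7 + 20 = 1720

1720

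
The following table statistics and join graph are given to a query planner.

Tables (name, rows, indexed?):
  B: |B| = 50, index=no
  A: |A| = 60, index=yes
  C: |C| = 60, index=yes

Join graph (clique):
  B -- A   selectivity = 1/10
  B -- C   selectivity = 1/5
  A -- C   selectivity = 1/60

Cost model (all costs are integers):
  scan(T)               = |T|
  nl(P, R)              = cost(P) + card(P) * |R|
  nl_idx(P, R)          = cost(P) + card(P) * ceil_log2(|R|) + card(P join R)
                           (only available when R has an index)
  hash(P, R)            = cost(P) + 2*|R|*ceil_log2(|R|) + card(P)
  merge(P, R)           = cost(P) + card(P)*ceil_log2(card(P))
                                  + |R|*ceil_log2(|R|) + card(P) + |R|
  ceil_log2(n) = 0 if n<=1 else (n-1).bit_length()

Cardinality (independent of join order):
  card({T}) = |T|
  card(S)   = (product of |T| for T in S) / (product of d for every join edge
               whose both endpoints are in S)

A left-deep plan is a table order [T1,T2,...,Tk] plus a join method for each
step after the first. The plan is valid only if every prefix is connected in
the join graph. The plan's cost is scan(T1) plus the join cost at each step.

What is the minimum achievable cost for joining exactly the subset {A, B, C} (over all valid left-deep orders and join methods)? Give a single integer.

Selinger DP over subsets of {A,B,C}:
  {B}: scan cost=50, card=50
  {A}: scan cost=60, card=60
  {C}: scan cost=60, card=60
  {AB}: card=300; try (A,nl_idx)→650, (B,hash)→720, (A,hash)→820, (A,merge)→820, (B,merge)→830, (A,nl)→3050 …(+1); best=650 via (A,nl_idx)
  {BC}: card=600; try (B,hash)→720, (C,hash)→820, (C,merge)→820, (B,merge)→830, (C,nl_idx)→950, (C,nl)→3050 …(+1); best=720 via (B,hash)
  {AC}: card=60; try (C,nl_idx)→480, (A,nl_idx)→480, (C,hash)→840, (A,hash)→840, (C,merge)→900, (A,merge)→900 …(+2); best=480 via (C,nl_idx)
  {ABC}: card=60; try (B,hash)→1140, (B,merge)→1250, (C,hash)→1670, (A,hash)→2040, (C,nl_idx)→2510, (B,nl)→3480 …(+5); best=1140 via (B,hash)

1140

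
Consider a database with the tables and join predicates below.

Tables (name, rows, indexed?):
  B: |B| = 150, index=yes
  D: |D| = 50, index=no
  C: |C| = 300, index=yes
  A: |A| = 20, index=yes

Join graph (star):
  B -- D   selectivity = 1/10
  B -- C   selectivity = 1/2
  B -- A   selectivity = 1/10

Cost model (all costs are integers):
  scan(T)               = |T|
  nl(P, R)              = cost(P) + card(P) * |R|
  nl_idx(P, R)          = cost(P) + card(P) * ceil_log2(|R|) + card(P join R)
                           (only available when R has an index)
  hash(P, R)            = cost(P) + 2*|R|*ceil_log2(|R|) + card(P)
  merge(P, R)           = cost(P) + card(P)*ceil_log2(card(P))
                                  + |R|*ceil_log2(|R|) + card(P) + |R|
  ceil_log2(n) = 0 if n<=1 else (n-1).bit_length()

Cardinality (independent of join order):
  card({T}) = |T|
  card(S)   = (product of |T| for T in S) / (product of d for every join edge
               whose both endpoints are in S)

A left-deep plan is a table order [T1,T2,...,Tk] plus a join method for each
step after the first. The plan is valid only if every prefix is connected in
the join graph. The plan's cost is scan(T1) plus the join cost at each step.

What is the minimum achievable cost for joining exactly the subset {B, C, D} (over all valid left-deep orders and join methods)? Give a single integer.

7050

Selinger DP over subsets of {B,C,D}:
  {B}: scan cost=150, card=150
  {D}: scan cost=50, card=50
  {C}: scan cost=300, card=300
  {BD}: card=750; try (D,hash)→900, (B,nl_idx)→1200, (B,merge)→1750, (D,merge)→1850, (B,hash)→2500, (B,nl)→7550 …(+1); best=900 via (D,hash)
  {BC}: card=22500; try (B,hash)→3000, (C,merge)→4500, (B,merge)→4650, (C,hash)→5700, (C,nl_idx)→24000, (B,nl_idx)→25200 …(+2); best=3000 via (B,hash)
  {BCD}: card=112500; try (C,hash)→7050, (C,merge)→12150, (D,hash)→26100, (C,nl_idx)→120150, (C,nl)→225900, (D,merge)→363350 …(+1); best=7050 via (C,hash)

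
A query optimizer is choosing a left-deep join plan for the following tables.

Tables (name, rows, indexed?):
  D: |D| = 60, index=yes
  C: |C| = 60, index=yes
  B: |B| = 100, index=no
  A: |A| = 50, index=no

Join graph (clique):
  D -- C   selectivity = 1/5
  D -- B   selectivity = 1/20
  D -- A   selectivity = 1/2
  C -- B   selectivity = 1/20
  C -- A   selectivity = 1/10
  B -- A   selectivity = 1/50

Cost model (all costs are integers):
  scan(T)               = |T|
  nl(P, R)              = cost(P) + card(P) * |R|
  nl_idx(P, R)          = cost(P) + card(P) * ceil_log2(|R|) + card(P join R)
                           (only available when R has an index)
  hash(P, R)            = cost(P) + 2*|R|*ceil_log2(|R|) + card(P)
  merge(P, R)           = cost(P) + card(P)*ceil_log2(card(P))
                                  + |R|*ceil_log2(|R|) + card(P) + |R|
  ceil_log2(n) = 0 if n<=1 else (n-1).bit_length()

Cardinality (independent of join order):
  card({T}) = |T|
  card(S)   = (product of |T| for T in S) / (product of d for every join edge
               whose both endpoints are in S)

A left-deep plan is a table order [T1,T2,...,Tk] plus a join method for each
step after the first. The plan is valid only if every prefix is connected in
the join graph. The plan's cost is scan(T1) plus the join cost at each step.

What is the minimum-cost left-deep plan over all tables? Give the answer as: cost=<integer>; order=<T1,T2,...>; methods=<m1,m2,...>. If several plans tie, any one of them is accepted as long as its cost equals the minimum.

Selinger DP (subsets sized 1..n):
  {D}: scan cost=60, card=60
  {C}: scan cost=60, card=60
  {B}: scan cost=100, card=100
  {A}: scan cost=50, card=50
  {CD}: card=720; try (D,hash)→840, (C,hash)→840, (D,merge)→900, (C,merge)→900, (D,nl_idx)→1140, (C,nl_idx)→1140 …(+2); best=840 via (D,hash)
  {BD}: card=300; try (D,hash)→920, (D,nl_idx)→1000, (B,merge)→1280, (D,merge)→1320, (B,hash)→1520, (B,nl)→6060 …(+1); best=920 via (D,hash)
  {AD}: card=1500; try (A,hash)→720, (D,hash)→820, (D,merge)→820, (A,merge)→830, (D,nl_idx)→1850, (D,nl)→3050 …(+1); best=720 via (A,hash)
  {BC}: card=300; try (C,hash)→920, (C,nl_idx)→1000, (B,merge)→1280, (C,merge)→1320, (B,hash)→1520, (B,nl)→6060 …(+1); best=920 via (C,hash)
  {AC}: card=300; try (C,nl_idx)→650, (A,hash)→720, (C,hash)→820, (C,merge)→820, (A,merge)→830, (C,nl)→3050 …(+1); best=650 via (C,nl_idx)
  {AB}: card=100; try (A,hash)→800, (B,merge)→1200, (A,merge)→1250, (B,hash)→1500, (B,nl)→5050, (A,nl)→5100; best=800 via (A,hash)
  {BCD}: card=180; try (D,hash)→1940, (C,hash)→1940, (D,nl_idx)→2900, (C,nl_idx)→2900, (B,hash)→2960, (D,merge)→4340 …(+5); best=1940 via (D,hash)
  {ACD}: card=1800; try (D,hash)→1670, (A,hash)→2160, (C,hash)→2940, (D,merge)→4070, (D,nl_idx)→4250, (A,merge)→9110 …(+5); best=1670 via (D,hash)
  {ABD}: card=150; try (D,nl_idx)→1550, (D,hash)→1620, (A,hash)→1820, (D,merge)→2020, (B,hash)→3620, (A,merge)→4270 …(+4); best=1550 via (D,nl_idx)
  {ABC}: card=30; try (C,nl_idx)→1430, (C,hash)→1620, (A,hash)→1820, (C,merge)→2020, (B,hash)→2350, (A,merge)→4270 …(+4); best=1430 via (C,nl_idx)
  {ABCD}: card=9; try (D,nl_idx)→1619, (D,merge)→2030, (D,hash)→2180, (C,hash)→2420, (C,nl_idx)→2459, (A,hash)→2720 …(+8); best=1619 via (D,nl_idx)

cost=1619; order=B,A,C,D; methods=hash,nl_idx,nl_idx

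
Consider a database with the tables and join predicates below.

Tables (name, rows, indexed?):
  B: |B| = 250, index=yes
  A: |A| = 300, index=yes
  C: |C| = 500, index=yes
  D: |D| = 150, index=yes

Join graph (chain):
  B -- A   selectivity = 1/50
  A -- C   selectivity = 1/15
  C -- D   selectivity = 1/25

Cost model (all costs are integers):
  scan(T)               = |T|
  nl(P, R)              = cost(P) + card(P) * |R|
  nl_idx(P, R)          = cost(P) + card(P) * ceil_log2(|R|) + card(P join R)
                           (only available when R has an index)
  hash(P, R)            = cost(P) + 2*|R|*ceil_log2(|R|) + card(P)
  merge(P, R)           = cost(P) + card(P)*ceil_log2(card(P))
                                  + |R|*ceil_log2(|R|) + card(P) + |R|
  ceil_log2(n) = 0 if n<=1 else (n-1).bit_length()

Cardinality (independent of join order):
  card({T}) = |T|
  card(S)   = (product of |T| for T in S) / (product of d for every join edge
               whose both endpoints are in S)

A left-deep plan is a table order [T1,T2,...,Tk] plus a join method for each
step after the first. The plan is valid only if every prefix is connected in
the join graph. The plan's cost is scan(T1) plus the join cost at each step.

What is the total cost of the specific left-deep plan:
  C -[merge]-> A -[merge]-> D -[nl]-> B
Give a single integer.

15159850

step 1: scan C: cost=500, card=500
step 2: join A via merge
    card(P join A) = 500*300/(15) = 10000
    cost = 500 + 500*9 + 300*9 + 500 + 300 = 8500
step 3: join D via merge
    card(P join D) = 10000*150/(25) = 60000
    cost = 8500 + 10000*14 + 150*8 + 10000 + 150 = 159850
step 4: join B via nl
    card(P join B) = 60000*250/(50) = 300000
    cost = 159850 + 60000*250 = 15159850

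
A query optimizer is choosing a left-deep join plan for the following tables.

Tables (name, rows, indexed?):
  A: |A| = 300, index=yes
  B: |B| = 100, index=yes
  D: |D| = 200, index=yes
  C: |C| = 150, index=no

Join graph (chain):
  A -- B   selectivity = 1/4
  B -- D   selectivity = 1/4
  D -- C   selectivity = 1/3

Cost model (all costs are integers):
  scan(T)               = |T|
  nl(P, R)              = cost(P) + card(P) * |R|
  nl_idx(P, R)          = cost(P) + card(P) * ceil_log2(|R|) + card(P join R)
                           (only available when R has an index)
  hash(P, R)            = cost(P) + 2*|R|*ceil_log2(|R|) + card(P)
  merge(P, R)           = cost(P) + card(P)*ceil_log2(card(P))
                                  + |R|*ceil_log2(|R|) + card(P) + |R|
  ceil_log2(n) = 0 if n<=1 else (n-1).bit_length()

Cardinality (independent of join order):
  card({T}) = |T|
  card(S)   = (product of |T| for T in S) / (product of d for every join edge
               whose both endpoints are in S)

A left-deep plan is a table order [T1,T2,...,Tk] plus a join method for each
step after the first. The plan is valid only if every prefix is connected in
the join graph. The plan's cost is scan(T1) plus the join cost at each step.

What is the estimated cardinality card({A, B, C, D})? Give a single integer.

Tables in S: A(300), B(100), C(150), D(200)
Edges inside S: A-B(d=4), B-D(d=4), D-C(d=3)
numerator = 300 * 100 * 150 * 200 = 900000000
denominator = 4 * 4 * 3 = 48
card(S) = 900000000 / 48 = 18750000

18750000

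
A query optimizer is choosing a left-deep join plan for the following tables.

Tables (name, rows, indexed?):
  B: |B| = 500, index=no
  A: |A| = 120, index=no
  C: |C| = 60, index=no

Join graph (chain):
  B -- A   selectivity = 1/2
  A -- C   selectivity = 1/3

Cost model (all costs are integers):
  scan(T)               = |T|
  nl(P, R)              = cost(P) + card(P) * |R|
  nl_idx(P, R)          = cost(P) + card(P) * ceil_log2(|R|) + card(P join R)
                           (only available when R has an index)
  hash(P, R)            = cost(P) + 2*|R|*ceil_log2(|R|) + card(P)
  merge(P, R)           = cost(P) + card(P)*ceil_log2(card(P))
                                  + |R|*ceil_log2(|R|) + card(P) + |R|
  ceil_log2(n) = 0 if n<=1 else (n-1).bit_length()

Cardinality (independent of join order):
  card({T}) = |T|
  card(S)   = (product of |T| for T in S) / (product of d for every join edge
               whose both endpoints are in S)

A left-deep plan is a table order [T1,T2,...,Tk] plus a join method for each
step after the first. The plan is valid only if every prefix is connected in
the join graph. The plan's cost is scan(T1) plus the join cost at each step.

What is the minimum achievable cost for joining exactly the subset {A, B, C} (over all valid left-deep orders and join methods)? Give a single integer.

12360

Selinger DP over subsets of {A,B,C}:
  {B}: scan cost=500, card=500
  {A}: scan cost=120, card=120
  {C}: scan cost=60, card=60
  {AB}: card=30000; try (A,hash)→2680, (B,merge)→6080, (A,merge)→6460, (B,hash)→9240, (B,nl)→60120, (A,nl)→60500; best=2680 via (A,hash)
  {AC}: card=2400; try (C,hash)→960, (A,merge)→1440, (C,merge)→1500, (A,hash)→1800, (A,nl)→7260, (C,nl)→7320; best=960 via (C,hash)
  {ABC}: card=600000; try (B,hash)→12360, (C,hash)→33400, (B,merge)→37160, (C,merge)→483100, (B,nl)→1200960, (C,nl)→1802680; best=12360 via (B,hash)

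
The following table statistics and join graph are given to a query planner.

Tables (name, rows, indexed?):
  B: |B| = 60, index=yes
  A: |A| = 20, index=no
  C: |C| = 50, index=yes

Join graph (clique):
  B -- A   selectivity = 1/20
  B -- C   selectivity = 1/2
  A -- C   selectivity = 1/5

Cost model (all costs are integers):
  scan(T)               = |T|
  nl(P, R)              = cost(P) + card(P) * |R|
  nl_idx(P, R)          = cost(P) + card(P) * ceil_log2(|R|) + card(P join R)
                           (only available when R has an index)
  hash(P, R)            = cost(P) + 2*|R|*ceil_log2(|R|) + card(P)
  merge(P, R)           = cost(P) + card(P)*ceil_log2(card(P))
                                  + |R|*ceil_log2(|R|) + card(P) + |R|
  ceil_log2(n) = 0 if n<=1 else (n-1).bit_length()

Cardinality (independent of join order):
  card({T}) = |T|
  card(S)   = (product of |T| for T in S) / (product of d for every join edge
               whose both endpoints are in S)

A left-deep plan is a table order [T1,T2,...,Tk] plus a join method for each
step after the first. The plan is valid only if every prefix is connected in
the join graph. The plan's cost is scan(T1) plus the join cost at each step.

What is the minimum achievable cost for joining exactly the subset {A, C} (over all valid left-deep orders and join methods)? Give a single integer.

Selinger DP over subsets of {A,C}:
  {A}: scan cost=20, card=20
  {C}: scan cost=50, card=50
  {AC}: card=200; try (A,hash)→300, (C,nl_idx)→340, (C,merge)→490, (A,merge)→520, (C,hash)→640, (C,nl)→1020 …(+1); best=300 via (A,hash)

300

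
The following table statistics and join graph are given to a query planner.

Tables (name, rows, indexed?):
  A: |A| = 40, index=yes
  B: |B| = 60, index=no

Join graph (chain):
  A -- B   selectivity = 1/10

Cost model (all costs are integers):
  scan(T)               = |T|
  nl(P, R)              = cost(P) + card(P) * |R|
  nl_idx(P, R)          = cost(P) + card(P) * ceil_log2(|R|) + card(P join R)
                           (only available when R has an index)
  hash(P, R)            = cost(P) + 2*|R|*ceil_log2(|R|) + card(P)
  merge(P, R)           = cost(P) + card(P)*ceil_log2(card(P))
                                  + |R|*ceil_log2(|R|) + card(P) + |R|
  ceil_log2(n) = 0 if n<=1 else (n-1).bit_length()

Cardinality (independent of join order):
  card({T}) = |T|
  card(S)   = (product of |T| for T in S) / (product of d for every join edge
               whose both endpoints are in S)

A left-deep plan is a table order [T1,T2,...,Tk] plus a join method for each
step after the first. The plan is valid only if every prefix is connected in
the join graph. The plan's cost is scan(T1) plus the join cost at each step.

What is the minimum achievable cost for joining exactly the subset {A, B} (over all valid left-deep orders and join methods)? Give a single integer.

600

Selinger DP over subsets of {A,B}:
  {A}: scan cost=40, card=40
  {B}: scan cost=60, card=60
  {AB}: card=240; try (A,hash)→600, (A,nl_idx)→660, (B,merge)→740, (A,merge)→760, (B,hash)→800, (B,nl)→2440 …(+1); best=600 via (A,hash)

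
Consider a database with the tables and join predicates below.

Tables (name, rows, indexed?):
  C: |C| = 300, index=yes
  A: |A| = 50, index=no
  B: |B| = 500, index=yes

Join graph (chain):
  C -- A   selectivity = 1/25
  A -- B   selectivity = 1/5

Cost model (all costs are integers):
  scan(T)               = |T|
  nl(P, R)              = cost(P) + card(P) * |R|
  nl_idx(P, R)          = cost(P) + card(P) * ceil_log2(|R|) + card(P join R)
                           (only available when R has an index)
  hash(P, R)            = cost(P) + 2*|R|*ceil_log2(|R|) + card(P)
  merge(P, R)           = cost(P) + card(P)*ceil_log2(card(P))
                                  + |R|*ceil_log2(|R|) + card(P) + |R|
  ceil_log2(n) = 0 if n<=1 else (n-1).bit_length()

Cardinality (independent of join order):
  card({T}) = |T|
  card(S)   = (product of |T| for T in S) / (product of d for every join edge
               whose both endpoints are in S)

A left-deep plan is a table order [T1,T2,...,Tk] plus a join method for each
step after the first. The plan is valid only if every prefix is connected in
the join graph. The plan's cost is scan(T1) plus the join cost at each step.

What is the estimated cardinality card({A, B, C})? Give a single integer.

60000

Tables in S: A(50), B(500), C(300)
Edges inside S: C-A(d=25), A-B(d=5)
numerator = 50 * 500 * 300 = 7500000
denominator = 25 * 5 = 125
card(S) = 7500000 / 125 = 60000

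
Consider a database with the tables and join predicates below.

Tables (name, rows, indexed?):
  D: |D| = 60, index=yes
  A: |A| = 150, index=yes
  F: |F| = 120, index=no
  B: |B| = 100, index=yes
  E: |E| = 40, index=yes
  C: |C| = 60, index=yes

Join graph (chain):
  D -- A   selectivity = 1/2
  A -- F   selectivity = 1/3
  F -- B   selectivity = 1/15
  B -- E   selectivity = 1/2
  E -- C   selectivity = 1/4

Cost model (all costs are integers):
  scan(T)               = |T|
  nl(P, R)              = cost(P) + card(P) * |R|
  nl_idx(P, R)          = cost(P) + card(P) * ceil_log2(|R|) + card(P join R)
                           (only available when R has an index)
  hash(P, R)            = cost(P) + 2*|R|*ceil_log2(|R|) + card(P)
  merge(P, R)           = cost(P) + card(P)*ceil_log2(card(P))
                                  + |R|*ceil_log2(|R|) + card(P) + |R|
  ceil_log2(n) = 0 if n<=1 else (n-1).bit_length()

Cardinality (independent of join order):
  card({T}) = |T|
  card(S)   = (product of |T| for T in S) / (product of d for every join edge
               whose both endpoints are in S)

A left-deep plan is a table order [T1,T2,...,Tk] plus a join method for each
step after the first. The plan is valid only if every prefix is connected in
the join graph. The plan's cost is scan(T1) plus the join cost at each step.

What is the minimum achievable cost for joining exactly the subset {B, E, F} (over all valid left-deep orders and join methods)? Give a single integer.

Selinger DP over subsets of {B,E,F}:
  {F}: scan cost=120, card=120
  {B}: scan cost=100, card=100
  {E}: scan cost=40, card=40
  {BF}: card=800; try (B,hash)→1640, (B,nl_idx)→1760, (F,merge)→1860, (F,hash)→1880, (B,merge)→1880, (F,nl)→12100 …(+1); best=1640 via (B,hash)
  {BE}: card=2000; try (E,hash)→680, (B,merge)→1120, (E,merge)→1180, (B,hash)→1480, (B,nl_idx)→2320, (E,nl_idx)→2700 …(+2); best=680 via (E,hash)
  {BEF}: card=16000; try (E,hash)→2920, (F,hash)→4360, (E,merge)→10720, (E,nl_idx)→22440, (F,merge)→25640, (E,nl)→33640 …(+1); best=2920 via (E,hash)

2920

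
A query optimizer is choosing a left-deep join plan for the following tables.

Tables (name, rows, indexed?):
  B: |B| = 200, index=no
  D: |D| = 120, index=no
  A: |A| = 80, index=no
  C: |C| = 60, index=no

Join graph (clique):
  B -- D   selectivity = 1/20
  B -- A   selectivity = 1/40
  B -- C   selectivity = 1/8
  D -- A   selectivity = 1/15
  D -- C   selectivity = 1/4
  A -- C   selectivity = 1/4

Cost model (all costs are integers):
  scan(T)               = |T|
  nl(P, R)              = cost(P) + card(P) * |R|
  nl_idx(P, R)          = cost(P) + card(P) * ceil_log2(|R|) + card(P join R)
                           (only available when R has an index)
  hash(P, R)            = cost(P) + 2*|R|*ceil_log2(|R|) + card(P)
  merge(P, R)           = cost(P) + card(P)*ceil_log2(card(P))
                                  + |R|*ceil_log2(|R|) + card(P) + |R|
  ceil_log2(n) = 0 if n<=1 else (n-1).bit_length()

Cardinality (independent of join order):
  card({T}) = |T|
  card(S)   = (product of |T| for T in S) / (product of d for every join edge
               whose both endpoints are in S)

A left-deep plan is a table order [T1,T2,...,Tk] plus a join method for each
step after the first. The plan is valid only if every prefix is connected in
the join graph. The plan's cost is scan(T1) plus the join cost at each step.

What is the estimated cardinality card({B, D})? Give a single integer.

Tables in S: B(200), D(120)
Edges inside S: B-D(d=20)
numerator = 200 * 120 = 24000
denominator = 20 = 20
card(S) = 24000 / 20 = 1200

1200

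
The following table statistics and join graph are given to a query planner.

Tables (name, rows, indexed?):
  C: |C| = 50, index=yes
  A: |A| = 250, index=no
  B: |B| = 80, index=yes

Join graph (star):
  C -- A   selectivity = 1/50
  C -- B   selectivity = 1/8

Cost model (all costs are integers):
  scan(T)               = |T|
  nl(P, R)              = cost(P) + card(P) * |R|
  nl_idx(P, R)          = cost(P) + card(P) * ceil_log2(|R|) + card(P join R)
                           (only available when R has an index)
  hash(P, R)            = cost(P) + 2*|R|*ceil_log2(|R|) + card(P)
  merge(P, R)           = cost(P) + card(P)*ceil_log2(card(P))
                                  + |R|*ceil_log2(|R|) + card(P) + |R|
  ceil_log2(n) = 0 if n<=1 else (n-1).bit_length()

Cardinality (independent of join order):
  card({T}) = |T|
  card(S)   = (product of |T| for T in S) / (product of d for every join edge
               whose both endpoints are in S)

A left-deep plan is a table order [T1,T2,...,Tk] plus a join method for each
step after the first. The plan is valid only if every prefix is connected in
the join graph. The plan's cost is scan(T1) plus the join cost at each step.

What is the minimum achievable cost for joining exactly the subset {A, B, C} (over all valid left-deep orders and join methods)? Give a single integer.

2470

Selinger DP over subsets of {A,B,C}:
  {C}: scan cost=50, card=50
  {A}: scan cost=250, card=250
  {B}: scan cost=80, card=80
  {AC}: card=250; try (C,hash)→1100, (C,nl_idx)→2000, (A,merge)→2650, (C,merge)→2850, (A,hash)→4100, (A,nl)→12550 …(+1); best=1100 via (C,hash)
  {BC}: card=500; try (C,hash)→760, (B,nl_idx)→900, (B,merge)→1040, (C,nl_idx)→1060, (C,merge)→1070, (B,hash)→1220 …(+2); best=760 via (C,hash)
  {ABC}: card=2500; try (B,hash)→2470, (B,merge)→3990, (A,hash)→5260, (B,nl_idx)→5350, (A,merge)→8010, (B,nl)→21100 …(+1); best=2470 via (B,hash)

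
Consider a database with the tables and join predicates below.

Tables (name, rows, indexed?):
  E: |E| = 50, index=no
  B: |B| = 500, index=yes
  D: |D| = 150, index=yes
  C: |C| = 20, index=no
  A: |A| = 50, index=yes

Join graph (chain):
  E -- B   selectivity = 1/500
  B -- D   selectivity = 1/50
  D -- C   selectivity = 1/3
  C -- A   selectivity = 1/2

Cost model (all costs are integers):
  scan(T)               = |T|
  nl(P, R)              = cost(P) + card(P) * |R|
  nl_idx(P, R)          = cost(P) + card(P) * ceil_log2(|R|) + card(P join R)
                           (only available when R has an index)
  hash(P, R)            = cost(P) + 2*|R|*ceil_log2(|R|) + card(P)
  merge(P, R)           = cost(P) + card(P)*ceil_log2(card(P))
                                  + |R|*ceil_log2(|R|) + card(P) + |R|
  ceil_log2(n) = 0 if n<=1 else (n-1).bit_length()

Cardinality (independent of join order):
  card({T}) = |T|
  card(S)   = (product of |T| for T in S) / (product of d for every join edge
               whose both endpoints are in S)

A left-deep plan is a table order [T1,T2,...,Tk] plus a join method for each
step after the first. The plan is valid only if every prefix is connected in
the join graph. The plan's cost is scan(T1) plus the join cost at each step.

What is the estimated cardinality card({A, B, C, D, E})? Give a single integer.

Tables in S: A(50), B(500), C(20), D(150), E(50)
Edges inside S: E-B(d=500), B-D(d=50), D-C(d=3), C-A(d=2)
numerator = 50 * 500 * 20 * 150 * 50 = 3750000000
denominator = 500 * 50 * 3 * 2 = 150000
card(S) = 3750000000 / 150000 = 25000

25000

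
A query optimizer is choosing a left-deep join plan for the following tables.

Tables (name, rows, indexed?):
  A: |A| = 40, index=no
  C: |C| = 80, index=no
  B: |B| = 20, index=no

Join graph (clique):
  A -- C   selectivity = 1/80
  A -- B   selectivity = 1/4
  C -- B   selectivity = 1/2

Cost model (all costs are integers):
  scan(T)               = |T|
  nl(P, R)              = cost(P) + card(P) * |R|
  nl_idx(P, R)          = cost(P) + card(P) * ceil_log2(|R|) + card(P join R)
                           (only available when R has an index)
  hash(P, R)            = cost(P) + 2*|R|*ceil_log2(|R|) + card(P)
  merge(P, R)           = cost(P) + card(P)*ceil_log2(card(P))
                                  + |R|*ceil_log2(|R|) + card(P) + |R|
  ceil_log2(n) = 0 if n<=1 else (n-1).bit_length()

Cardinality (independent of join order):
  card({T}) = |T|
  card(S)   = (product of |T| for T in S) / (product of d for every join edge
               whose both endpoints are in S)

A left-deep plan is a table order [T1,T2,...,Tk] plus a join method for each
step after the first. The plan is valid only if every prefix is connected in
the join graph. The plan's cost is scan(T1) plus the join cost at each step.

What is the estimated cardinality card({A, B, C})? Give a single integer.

100

Tables in S: A(40), B(20), C(80)
Edges inside S: A-C(d=80), A-B(d=4), C-B(d=2)
numerator = 40 * 20 * 80 = 64000
denominator = 80 * 4 * 2 = 640
card(S) = 64000 / 640 = 100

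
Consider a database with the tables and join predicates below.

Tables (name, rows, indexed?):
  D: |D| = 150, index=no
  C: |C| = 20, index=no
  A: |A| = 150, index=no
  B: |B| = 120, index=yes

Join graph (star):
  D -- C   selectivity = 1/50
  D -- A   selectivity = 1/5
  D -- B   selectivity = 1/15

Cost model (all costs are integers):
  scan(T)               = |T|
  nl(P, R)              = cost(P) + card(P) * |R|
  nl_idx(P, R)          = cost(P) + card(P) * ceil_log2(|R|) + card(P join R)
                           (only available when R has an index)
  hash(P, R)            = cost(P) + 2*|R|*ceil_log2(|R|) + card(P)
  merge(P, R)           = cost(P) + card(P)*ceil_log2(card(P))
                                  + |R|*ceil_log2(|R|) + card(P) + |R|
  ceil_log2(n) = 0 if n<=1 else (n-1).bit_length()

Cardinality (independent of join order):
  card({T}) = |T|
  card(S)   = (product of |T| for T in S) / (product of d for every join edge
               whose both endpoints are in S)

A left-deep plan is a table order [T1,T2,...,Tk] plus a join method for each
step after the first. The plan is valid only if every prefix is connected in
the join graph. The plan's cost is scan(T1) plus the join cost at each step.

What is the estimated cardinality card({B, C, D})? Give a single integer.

480

Tables in S: B(120), C(20), D(150)
Edges inside S: D-C(d=50), D-B(d=15)
numerator = 120 * 20 * 150 = 360000
denominator = 50 * 15 = 750
card(S) = 360000 / 750 = 480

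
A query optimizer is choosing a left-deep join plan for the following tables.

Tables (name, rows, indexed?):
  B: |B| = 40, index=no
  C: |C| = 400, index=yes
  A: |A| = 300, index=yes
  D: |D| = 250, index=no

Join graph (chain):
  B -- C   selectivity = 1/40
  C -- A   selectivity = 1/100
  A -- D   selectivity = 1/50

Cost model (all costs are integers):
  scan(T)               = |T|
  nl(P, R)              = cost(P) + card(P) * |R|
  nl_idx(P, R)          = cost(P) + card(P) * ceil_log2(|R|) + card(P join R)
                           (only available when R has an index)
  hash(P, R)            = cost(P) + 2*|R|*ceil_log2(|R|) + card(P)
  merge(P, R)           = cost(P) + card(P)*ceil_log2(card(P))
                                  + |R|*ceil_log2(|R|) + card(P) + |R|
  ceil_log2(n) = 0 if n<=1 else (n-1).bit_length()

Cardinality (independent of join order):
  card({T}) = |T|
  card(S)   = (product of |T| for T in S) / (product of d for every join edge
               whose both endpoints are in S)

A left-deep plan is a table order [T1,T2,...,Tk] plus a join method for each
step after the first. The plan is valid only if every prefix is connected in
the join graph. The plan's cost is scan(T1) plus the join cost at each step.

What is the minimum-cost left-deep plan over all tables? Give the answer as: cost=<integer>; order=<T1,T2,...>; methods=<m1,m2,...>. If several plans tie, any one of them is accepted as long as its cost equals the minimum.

cost=10800; order=B,C,A,D; methods=nl_idx,nl_idx,hash

Selinger DP (subsets sized 1..n):
  {B}: scan cost=40, card=40
  {C}: scan cost=400, card=400
  {A}: scan cost=300, card=300
  {D}: scan cost=250, card=250
  {BC}: card=400; try (C,nl_idx)→800, (B,hash)→1280, (C,merge)→4320, (B,merge)→4680, (C,hash)→7280, (C,nl)→16040 …(+1); best=800 via (C,nl_idx)
  {AC}: card=1200; try (C,nl_idx)→4200, (A,nl_idx)→5200, (A,hash)→6200, (C,merge)→7300, (A,merge)→7400, (C,hash)→7800 …(+2); best=4200 via (C,nl_idx)
  {AD}: card=1500; try (A,nl_idx)→4000, (D,hash)→4600, (A,merge)→5500, (D,merge)→5550, (A,hash)→5900, (A,nl)→75250 …(+1); best=4000 via (A,nl_idx)
  {ABC}: card=1200; try (A,nl_idx)→5600, (B,hash)→5880, (A,hash)→6600, (A,merge)→7800, (B,merge)→18880, (B,nl)→52200 …(+1); best=5600 via (A,nl_idx)
  {ACD}: card=6000; try (D,hash)→9400, (C,hash)→12700, (D,merge)→20850, (C,nl_idx)→23500, (C,merge)→26000, (D,nl)→304200 …(+1); best=9400 via (D,hash)
  {ABCD}: card=6000; try (D,hash)→10800, (B,hash)→15880, (D,merge)→22250, (B,merge)→93680, (B,nl)→249400, (D,nl)→305600; best=10800 via (D,hash)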